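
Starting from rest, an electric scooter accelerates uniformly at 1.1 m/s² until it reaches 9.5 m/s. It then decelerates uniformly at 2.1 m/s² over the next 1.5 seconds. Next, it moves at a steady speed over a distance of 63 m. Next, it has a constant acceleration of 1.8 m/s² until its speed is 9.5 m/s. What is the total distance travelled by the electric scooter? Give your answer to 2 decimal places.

Phase 1 (accelerating): v₀ = 0 m/s, a = 1.1 m/s².
v = v₀ + at → t = (9.5 − 0) / 1.1 = 8.64 s
v² = v₀² + 2aΔx → Δx = (9.5² − 0²)/(2·1.1) = 41.0 m

Phase 2 (decelerating): v₀ = 9.50 m/s, a = -2.1 m/s².
v = v₀ + at = 9.50 + (-2.1)(1.5) = 6.35 m/s
Δx = v₀t + ½at² = 9.50·1.5 + 0.5·-2.1·1.5² = 11.9 m

Phase 3 (constant speed): v₀ = 6.35 m/s, a = 0 m/s².
Constant speed: t = d/v = 63/6.35 = 9.92 s

Phase 4 (accelerating): v₀ = 6.35 m/s, a = 1.8 m/s².
v = v₀ + at → t = (9.5 − 6.35) / 1.8 = 1.75 s
v² = v₀² + 2aΔx → Δx = (9.5² − 6.35²)/(2·1.8) = 13.9 m
Total distance = 41.0 + 11.9 + 63.0 + 13.9 = 130 m

129.78 m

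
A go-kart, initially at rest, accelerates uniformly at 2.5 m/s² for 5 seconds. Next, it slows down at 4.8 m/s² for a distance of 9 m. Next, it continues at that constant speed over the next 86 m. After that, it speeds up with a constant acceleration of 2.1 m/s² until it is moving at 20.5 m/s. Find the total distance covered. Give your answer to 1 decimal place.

209.7 m

Phase 1 (accelerating): v₀ = 0 m/s, a = 2.5 m/s².
v = v₀ + at = 0 + (2.5)(5) = 12.5 m/s
Δx = v₀t + ½at² = 0·5 + 0.5·2.5·5² = 31.2 m

Phase 2 (decelerating): v₀ = 12.5 m/s, a = -4.8 m/s².
v² = v₀² + 2aΔx = 12.5² + 2·-4.8·9 = 69.9 → v = 8.36 m/s
t = (v − v₀)/a = (8.36 − 12.5)/-4.8 = 0.863 s

Phase 3 (constant speed): v₀ = 8.36 m/s, a = 0 m/s².
Constant speed: t = d/v = 86/8.36 = 10.3 s

Phase 4 (accelerating): v₀ = 8.36 m/s, a = 2.1 m/s².
v = v₀ + at → t = (20.5 − 8.36) / 2.1 = 5.78 s
v² = v₀² + 2aΔx → Δx = (20.5² − 8.36²)/(2·2.1) = 83.4 m
Total distance = 31.2 + 9.00 + 86.0 + 83.4 = 210 m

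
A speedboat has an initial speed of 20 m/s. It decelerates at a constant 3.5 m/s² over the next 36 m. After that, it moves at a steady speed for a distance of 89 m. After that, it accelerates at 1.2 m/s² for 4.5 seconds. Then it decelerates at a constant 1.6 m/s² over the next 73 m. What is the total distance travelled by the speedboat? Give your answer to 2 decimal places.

264.89 m

Phase 1 (decelerating): v₀ = 20.0 m/s, a = -3.5 m/s².
v² = v₀² + 2aΔx = 20.0² + 2·-3.5·36 = 148 → v = 12.2 m/s
t = (v − v₀)/a = (12.2 − 20.0)/-3.5 = 2.24 s

Phase 2 (constant speed): v₀ = 12.2 m/s, a = 0 m/s².
Constant speed: t = d/v = 89/12.2 = 7.32 s

Phase 3 (accelerating): v₀ = 12.2 m/s, a = 1.2 m/s².
v = v₀ + at = 12.2 + (1.2)(4.5) = 17.6 m/s
Δx = v₀t + ½at² = 12.2·4.5 + 0.5·1.2·4.5² = 66.9 m

Phase 4 (decelerating): v₀ = 17.6 m/s, a = -1.6 m/s².
v² = v₀² + 2aΔx = 17.6² + 2·-1.6·73 = 74.9 → v = 8.66 m/s
t = (v − v₀)/a = (8.66 − 17.6)/-1.6 = 5.57 s
Total distance = 36.0 + 89.0 + 66.9 + 73.0 = 265 m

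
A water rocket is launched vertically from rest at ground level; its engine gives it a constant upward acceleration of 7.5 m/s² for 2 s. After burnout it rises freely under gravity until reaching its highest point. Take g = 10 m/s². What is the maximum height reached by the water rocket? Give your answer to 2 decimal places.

Phase 1 (powered ascent): v₀ = 0 m/s, a = 7.5 m/s².
v = v₀ + at = 0 + (7.5)(2) = 15.0 m/s
Δx = v₀t + ½at² = 0·2 + 0.5·7.5·2² = 15.0 m

Phase 2 (coasting upward): v₀ = 15.0 m/s, a = -10 m/s².
v = v₀ + at → t = (0 − 15.0) / -10 = 1.50 s
v² = v₀² + 2aΔx → Δx = (0² − 15.0²)/(2·-10) = 11.2 m
Maximum height = 15.0 + 11.2 = 26.2 m

26.25 m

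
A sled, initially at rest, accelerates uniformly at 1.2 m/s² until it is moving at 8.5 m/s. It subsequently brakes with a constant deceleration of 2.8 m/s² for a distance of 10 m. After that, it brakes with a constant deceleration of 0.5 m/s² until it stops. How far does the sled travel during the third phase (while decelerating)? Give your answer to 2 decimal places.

Phase 1 (accelerating): v₀ = 0 m/s, a = 1.2 m/s².
v = v₀ + at → t = (8.5 − 0) / 1.2 = 7.08 s
v² = v₀² + 2aΔx → Δx = (8.5² − 0²)/(2·1.2) = 30.1 m

Phase 2 (decelerating): v₀ = 8.50 m/s, a = -2.8 m/s².
v² = v₀² + 2aΔx = 8.50² + 2·-2.8·10 = 16.2 → v = 4.03 m/s
t = (v − v₀)/a = (4.03 − 8.50)/-2.8 = 1.60 s

Phase 3 (decelerating): v₀ = 4.03 m/s, a = -0.5 m/s².
v = v₀ + at → t = (0 − 4.03) / -0.5 = 8.06 s
v² = v₀² + 2aΔx → Δx = (0² − 4.03²)/(2·-0.5) = 16.2 m
Distance in phase 3 = 16.2 m

16.25 m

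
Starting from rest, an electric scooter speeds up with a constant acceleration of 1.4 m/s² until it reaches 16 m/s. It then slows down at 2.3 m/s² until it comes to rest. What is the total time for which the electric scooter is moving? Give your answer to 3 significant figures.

18.4 s

Phase 1 (accelerating): v₀ = 0 m/s, a = 1.4 m/s².
v = v₀ + at → t = (16 − 0) / 1.4 = 11.4 s
v² = v₀² + 2aΔx → Δx = (16² − 0²)/(2·1.4) = 91.4 m

Phase 2 (decelerating): v₀ = 16.0 m/s, a = -2.3 m/s².
v = v₀ + at → t = (0 − 16.0) / -2.3 = 6.96 s
v² = v₀² + 2aΔx → Δx = (0² − 16.0²)/(2·-2.3) = 55.7 m
Total time = 11.4 + 6.96 = 18.4 s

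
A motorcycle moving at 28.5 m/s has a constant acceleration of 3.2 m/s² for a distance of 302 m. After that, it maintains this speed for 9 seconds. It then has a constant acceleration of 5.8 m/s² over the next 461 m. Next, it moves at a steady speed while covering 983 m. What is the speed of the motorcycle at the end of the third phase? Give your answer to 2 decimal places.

Phase 1 (accelerating): v₀ = 28.5 m/s, a = 3.2 m/s².
v² = v₀² + 2aΔx = 28.5² + 2·3.2·302 = 2750 → v = 52.4 m/s
t = (v − v₀)/a = (52.4 − 28.5)/3.2 = 7.47 s

Phase 2 (constant speed): v₀ = 52.4 m/s, a = 0 m/s².
v = v₀ + at = 52.4 + (0)(9) = 52.4 m/s
Δx = v₀t + ½at² = 52.4·9 + 0.5·0·9² = 472 m

Phase 3 (accelerating): v₀ = 52.4 m/s, a = 5.8 m/s².
v² = v₀² + 2aΔx = 52.4² + 2·5.8·461 = 8090 → v = 90.0 m/s
t = (v − v₀)/a = (90.0 − 52.4)/5.8 = 6.48 s
Speed at end of phase 3 = 90.0 m/s

89.96 m/s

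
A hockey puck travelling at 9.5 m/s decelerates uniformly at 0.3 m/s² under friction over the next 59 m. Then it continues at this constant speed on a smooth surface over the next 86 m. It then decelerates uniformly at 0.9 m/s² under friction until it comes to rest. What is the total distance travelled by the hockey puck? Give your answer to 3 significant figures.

Phase 1 (decelerating): v₀ = 9.50 m/s, a = -0.3 m/s².
v² = v₀² + 2aΔx = 9.50² + 2·-0.3·59 = 54.9 → v = 7.41 m/s
t = (v − v₀)/a = (7.41 − 9.50)/-0.3 = 6.98 s

Phase 2 (constant speed): v₀ = 7.41 m/s, a = 0 m/s².
Constant speed: t = d/v = 86/7.41 = 11.6 s

Phase 3 (decelerating): v₀ = 7.41 m/s, a = -0.9 m/s².
v = v₀ + at → t = (0 − 7.41) / -0.9 = 8.23 s
v² = v₀² + 2aΔx → Δx = (0² − 7.41²)/(2·-0.9) = 30.5 m
Total distance = 59.0 + 86.0 + 30.5 = 175 m

175 m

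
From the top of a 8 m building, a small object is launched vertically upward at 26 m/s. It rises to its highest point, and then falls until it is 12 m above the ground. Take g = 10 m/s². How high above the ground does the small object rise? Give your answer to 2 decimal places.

Phase 1 (rising): v₀ = 26.0 m/s, a = -10 m/s².
v = v₀ + at → t = (0 − 26.0) / -10 = 2.60 s
v² = v₀² + 2aΔx → Δx = (0² − 26.0²)/(2·-10) = 33.8 m
Maximum height = 8 + 33.8 = 41.8 m

41.80 m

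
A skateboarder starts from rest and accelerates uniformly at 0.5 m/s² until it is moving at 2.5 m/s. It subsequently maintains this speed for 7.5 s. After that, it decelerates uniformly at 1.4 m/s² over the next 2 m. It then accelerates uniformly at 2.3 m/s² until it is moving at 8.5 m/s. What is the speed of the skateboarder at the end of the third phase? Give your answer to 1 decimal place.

Phase 1 (accelerating): v₀ = 0 m/s, a = 0.5 m/s².
v = v₀ + at → t = (2.5 − 0) / 0.5 = 5.00 s
v² = v₀² + 2aΔx → Δx = (2.5² − 0²)/(2·0.5) = 6.25 m

Phase 2 (constant speed): v₀ = 2.50 m/s, a = 0 m/s².
v = v₀ + at = 2.50 + (0)(7.5) = 2.50 m/s
Δx = v₀t + ½at² = 2.50·7.5 + 0.5·0·7.5² = 18.8 m

Phase 3 (decelerating): v₀ = 2.50 m/s, a = -1.4 m/s².
v² = v₀² + 2aΔx = 2.50² + 2·-1.4·2 = 0.650 → v = 0.806 m/s
t = (v − v₀)/a = (0.806 − 2.50)/-1.4 = 1.21 s
Speed at end of phase 3 = 0.806 m/s

0.8 m/s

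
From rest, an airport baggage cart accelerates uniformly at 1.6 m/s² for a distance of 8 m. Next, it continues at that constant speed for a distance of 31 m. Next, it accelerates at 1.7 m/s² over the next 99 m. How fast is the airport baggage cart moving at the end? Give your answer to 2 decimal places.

19.03 m/s

Phase 1 (accelerating): v₀ = 0 m/s, a = 1.6 m/s².
v² = v₀² + 2aΔx = 0² + 2·1.6·8 = 25.6 → v = 5.06 m/s
t = (v − v₀)/a = (5.06 − 0)/1.6 = 3.16 s

Phase 2 (constant speed): v₀ = 5.06 m/s, a = 0 m/s².
Constant speed: t = d/v = 31/5.06 = 6.13 s

Phase 3 (accelerating): v₀ = 5.06 m/s, a = 1.7 m/s².
v² = v₀² + 2aΔx = 5.06² + 2·1.7·99 = 362 → v = 19.0 m/s
t = (v − v₀)/a = (19.0 − 5.06)/1.7 = 8.22 s
Final speed = 19.0 m/s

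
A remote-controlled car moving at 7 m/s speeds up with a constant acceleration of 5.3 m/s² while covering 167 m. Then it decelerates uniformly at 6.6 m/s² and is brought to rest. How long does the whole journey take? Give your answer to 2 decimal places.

Phase 1 (accelerating): v₀ = 7.00 m/s, a = 5.3 m/s².
v² = v₀² + 2aΔx = 7.00² + 2·5.3·167 = 1820 → v = 42.7 m/s
t = (v − v₀)/a = (42.7 − 7.00)/5.3 = 6.73 s

Phase 2 (decelerating): v₀ = 42.7 m/s, a = -6.6 m/s².
v = v₀ + at → t = (0 − 42.7) / -6.6 = 6.46 s
v² = v₀² + 2aΔx → Δx = (0² − 42.7²)/(2·-6.6) = 138 m
Total time = 6.73 + 6.46 = 13.2 s

13.19 s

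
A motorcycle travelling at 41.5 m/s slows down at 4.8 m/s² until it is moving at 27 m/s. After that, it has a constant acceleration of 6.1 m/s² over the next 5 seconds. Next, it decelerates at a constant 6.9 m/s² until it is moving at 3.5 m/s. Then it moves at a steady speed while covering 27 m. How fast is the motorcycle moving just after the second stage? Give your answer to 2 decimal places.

57.50 m/s

Phase 1 (decelerating): v₀ = 41.5 m/s, a = -4.8 m/s².
v = v₀ + at → t = (27 − 41.5) / -4.8 = 3.02 s
v² = v₀² + 2aΔx → Δx = (27² − 41.5²)/(2·-4.8) = 103 m

Phase 2 (accelerating): v₀ = 27.0 m/s, a = 6.1 m/s².
v = v₀ + at = 27.0 + (6.1)(5) = 57.5 m/s
Δx = v₀t + ½at² = 27.0·5 + 0.5·6.1·5² = 211 m
Speed at end of phase 2 = 57.5 m/s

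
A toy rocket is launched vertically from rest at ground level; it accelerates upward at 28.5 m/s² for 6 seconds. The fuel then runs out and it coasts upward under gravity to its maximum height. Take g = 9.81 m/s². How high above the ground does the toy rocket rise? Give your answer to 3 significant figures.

Phase 1 (powered ascent): v₀ = 0 m/s, a = 28.5 m/s².
v = v₀ + at = 0 + (28.5)(6) = 171 m/s
Δx = v₀t + ½at² = 0·6 + 0.5·28.5·6² = 513 m

Phase 2 (coasting upward): v₀ = 171 m/s, a = -9.81 m/s².
v = v₀ + at → t = (0 − 171) / -9.81 = 17.4 s
v² = v₀² + 2aΔx → Δx = (0² − 171²)/(2·-9.81) = 1490 m
Maximum height = 513 + 1490 = 2000 m

2000 m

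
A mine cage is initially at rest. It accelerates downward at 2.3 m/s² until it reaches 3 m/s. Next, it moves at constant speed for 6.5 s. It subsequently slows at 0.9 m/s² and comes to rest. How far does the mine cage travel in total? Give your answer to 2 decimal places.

Phase 1 (accelerating): v₀ = 0 m/s, a = 2.3 m/s².
v = v₀ + at → t = (3 − 0) / 2.3 = 1.30 s
v² = v₀² + 2aΔx → Δx = (3² − 0²)/(2·2.3) = 1.96 m

Phase 2 (constant speed): v₀ = 3.00 m/s, a = 0 m/s².
v = v₀ + at = 3.00 + (0)(6.5) = 3.00 m/s
Δx = v₀t + ½at² = 3.00·6.5 + 0.5·0·6.5² = 19.5 m

Phase 3 (decelerating): v₀ = 3.00 m/s, a = -0.9 m/s².
v = v₀ + at → t = (0 − 3.00) / -0.9 = 3.33 s
v² = v₀² + 2aΔx → Δx = (0² − 3.00²)/(2·-0.9) = 5.00 m
Total distance = 1.96 + 19.5 + 5.00 = 26.5 m

26.46 m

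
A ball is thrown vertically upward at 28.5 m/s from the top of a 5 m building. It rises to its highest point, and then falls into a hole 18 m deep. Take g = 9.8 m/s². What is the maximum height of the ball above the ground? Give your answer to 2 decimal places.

Phase 1 (rising): v₀ = 28.5 m/s, a = -9.8 m/s².
v = v₀ + at → t = (0 − 28.5) / -9.8 = 2.91 s
v² = v₀² + 2aΔx → Δx = (0² − 28.5²)/(2·-9.8) = 41.4 m
Maximum height = 5 + 41.4 = 46.4 m

46.44 m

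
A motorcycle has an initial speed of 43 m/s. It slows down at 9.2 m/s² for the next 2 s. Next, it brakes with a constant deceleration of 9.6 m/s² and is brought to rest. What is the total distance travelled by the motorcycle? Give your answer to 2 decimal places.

Phase 1 (decelerating): v₀ = 43.0 m/s, a = -9.2 m/s².
v = v₀ + at = 43.0 + (-9.2)(2) = 24.6 m/s
Δx = v₀t + ½at² = 43.0·2 + 0.5·-9.2·2² = 67.6 m

Phase 2 (decelerating): v₀ = 24.6 m/s, a = -9.6 m/s².
v = v₀ + at → t = (0 − 24.6) / -9.6 = 2.56 s
v² = v₀² + 2aΔx → Δx = (0² − 24.6²)/(2·-9.6) = 31.5 m
Total distance = 67.6 + 31.5 = 99.1 m

99.12 m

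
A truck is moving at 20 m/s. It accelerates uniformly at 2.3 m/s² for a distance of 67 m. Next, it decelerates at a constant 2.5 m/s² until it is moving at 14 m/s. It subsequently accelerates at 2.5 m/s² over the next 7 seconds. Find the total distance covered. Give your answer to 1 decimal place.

328.7 m

Phase 1 (accelerating): v₀ = 20.0 m/s, a = 2.3 m/s².
v² = v₀² + 2aΔx = 20.0² + 2·2.3·67 = 708 → v = 26.6 m/s
t = (v − v₀)/a = (26.6 − 20.0)/2.3 = 2.87 s

Phase 2 (decelerating): v₀ = 26.6 m/s, a = -2.5 m/s².
v = v₀ + at → t = (14 − 26.6) / -2.5 = 5.04 s
v² = v₀² + 2aΔx → Δx = (14² − 26.6²)/(2·-2.5) = 102 m

Phase 3 (accelerating): v₀ = 14.0 m/s, a = 2.5 m/s².
v = v₀ + at = 14.0 + (2.5)(7) = 31.5 m/s
Δx = v₀t + ½at² = 14.0·7 + 0.5·2.5·7² = 159 m
Total distance = 67.0 + 102 + 159 = 329 m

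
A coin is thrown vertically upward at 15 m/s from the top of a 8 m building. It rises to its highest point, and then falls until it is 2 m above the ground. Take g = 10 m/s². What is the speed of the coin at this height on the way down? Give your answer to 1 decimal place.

Phase 1 (rising): v₀ = 15.0 m/s, a = -10 m/s².
v = v₀ + at → t = (0 − 15.0) / -10 = 1.50 s
v² = v₀² + 2aΔx → Δx = (0² − 15.0²)/(2·-10) = 11.2 m

Phase 2 (falling): v₀ = 0 m/s, a = -10 m/s².
Falls 17.2 m from rest: t = √(2·17.2/10) = 1.86 s; v = g·t = 18.6 m/s.
Final speed = 18.6 m/s

18.6 m/s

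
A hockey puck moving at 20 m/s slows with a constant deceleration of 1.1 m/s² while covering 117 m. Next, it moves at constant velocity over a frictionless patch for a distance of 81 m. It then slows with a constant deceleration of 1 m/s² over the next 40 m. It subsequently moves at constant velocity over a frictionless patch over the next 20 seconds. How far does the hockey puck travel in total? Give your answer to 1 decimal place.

396.2 m

Phase 1 (decelerating): v₀ = 20.0 m/s, a = -1.1 m/s².
v² = v₀² + 2aΔx = 20.0² + 2·-1.1·117 = 143 → v = 11.9 m/s
t = (v − v₀)/a = (11.9 − 20.0)/-1.1 = 7.33 s

Phase 2 (constant speed): v₀ = 11.9 m/s, a = 0 m/s².
Constant speed: t = d/v = 81/11.9 = 6.78 s

Phase 3 (decelerating): v₀ = 11.9 m/s, a = -1 m/s².
v² = v₀² + 2aΔx = 11.9² + 2·-1·40 = 62.6 → v = 7.91 m/s
t = (v − v₀)/a = (7.91 − 11.9)/-1 = 4.03 s

Phase 4 (constant speed): v₀ = 7.91 m/s, a = 0 m/s².
v = v₀ + at = 7.91 + (0)(20) = 7.91 m/s
Δx = v₀t + ½at² = 7.91·20 + 0.5·0·20² = 158 m
Total distance = 117 + 81.0 + 40.0 + 158 = 396 m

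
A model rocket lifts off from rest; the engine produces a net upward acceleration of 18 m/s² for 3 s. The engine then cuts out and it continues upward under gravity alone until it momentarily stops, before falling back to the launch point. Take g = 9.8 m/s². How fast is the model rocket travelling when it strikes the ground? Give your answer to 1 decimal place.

67.1 m/s

Phase 1 (powered ascent): v₀ = 0 m/s, a = 18 m/s².
v = v₀ + at = 0 + (18)(3) = 54.0 m/s
Δx = v₀t + ½at² = 0·3 + 0.5·18·3² = 81.0 m

Phase 2 (coasting upward): v₀ = 54.0 m/s, a = -9.8 m/s².
v = v₀ + at → t = (0 − 54.0) / -9.8 = 5.51 s
v² = v₀² + 2aΔx → Δx = (0² − 54.0²)/(2·-9.8) = 149 m

Phase 3 (free fall): v₀ = 0 m/s, a = -9.8 m/s².
Falls 230 m from rest: t = √(2·230/9.8) = 6.85 s; v = g·t = 67.1 m/s.
Impact speed = 67.1 m/s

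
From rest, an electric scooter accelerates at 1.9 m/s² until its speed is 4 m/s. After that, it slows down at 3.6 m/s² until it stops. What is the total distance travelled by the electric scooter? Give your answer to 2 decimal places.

6.43 m

Phase 1 (accelerating): v₀ = 0 m/s, a = 1.9 m/s².
v = v₀ + at → t = (4 − 0) / 1.9 = 2.11 s
v² = v₀² + 2aΔx → Δx = (4² − 0²)/(2·1.9) = 4.21 m

Phase 2 (decelerating): v₀ = 4.00 m/s, a = -3.6 m/s².
v = v₀ + at → t = (0 − 4.00) / -3.6 = 1.11 s
v² = v₀² + 2aΔx → Δx = (0² − 4.00²)/(2·-3.6) = 2.22 m
Total distance = 4.21 + 2.22 = 6.43 m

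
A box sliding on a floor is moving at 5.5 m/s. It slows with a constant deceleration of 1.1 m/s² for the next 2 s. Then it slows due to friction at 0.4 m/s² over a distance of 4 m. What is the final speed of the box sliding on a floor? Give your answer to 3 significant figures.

Phase 1 (decelerating): v₀ = 5.50 m/s, a = -1.1 m/s².
v = v₀ + at = 5.50 + (-1.1)(2) = 3.30 m/s
Δx = v₀t + ½at² = 5.50·2 + 0.5·-1.1·2² = 8.80 m

Phase 2 (decelerating): v₀ = 3.30 m/s, a = -0.4 m/s².
v² = v₀² + 2aΔx = 3.30² + 2·-0.4·4 = 7.69 → v = 2.77 m/s
t = (v − v₀)/a = (2.77 − 3.30)/-0.4 = 1.32 s
Final speed = 2.77 m/s

2.77 m/s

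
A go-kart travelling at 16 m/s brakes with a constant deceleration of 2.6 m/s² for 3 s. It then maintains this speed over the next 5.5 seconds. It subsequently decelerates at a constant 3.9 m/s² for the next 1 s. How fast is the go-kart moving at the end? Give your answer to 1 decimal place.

4.3 m/s

Phase 1 (decelerating): v₀ = 16.0 m/s, a = -2.6 m/s².
v = v₀ + at = 16.0 + (-2.6)(3) = 8.20 m/s
Δx = v₀t + ½at² = 16.0·3 + 0.5·-2.6·3² = 36.3 m

Phase 2 (constant speed): v₀ = 8.20 m/s, a = 0 m/s².
v = v₀ + at = 8.20 + (0)(5.5) = 8.20 m/s
Δx = v₀t + ½at² = 8.20·5.5 + 0.5·0·5.5² = 45.1 m

Phase 3 (decelerating): v₀ = 8.20 m/s, a = -3.9 m/s².
v = v₀ + at = 8.20 + (-3.9)(1) = 4.30 m/s
Δx = v₀t + ½at² = 8.20·1 + 0.5·-3.9·1² = 6.25 m
Final speed = 4.30 m/s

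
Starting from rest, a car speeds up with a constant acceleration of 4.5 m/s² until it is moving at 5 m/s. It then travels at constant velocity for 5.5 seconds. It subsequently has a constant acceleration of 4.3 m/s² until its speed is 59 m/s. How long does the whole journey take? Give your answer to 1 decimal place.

Phase 1 (accelerating): v₀ = 0 m/s, a = 4.5 m/s².
v = v₀ + at → t = (5 − 0) / 4.5 = 1.11 s
v² = v₀² + 2aΔx → Δx = (5² − 0²)/(2·4.5) = 2.78 m

Phase 2 (constant speed): v₀ = 5.00 m/s, a = 0 m/s².
v = v₀ + at = 5.00 + (0)(5.5) = 5.00 m/s
Δx = v₀t + ½at² = 5.00·5.5 + 0.5·0·5.5² = 27.5 m

Phase 3 (accelerating): v₀ = 5.00 m/s, a = 4.3 m/s².
v = v₀ + at → t = (59 − 5.00) / 4.3 = 12.6 s
v² = v₀² + 2aΔx → Δx = (59² − 5.00²)/(2·4.3) = 402 m
Total time = 1.11 + 5.50 + 12.6 = 19.2 s

19.2 s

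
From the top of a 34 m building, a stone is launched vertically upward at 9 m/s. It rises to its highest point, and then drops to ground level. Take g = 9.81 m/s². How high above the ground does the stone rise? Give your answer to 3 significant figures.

Phase 1 (rising): v₀ = 9.00 m/s, a = -9.81 m/s².
v = v₀ + at → t = (0 − 9.00) / -9.81 = 0.917 s
v² = v₀² + 2aΔx → Δx = (0² − 9.00²)/(2·-9.81) = 4.13 m
Maximum height = 34 + 4.13 = 38.1 m

38.1 m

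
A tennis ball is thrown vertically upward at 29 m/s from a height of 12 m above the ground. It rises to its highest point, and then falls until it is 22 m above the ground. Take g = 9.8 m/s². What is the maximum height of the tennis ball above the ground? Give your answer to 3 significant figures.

54.9 m

Phase 1 (rising): v₀ = 29.0 m/s, a = -9.8 m/s².
v = v₀ + at → t = (0 − 29.0) / -9.8 = 2.96 s
v² = v₀² + 2aΔx → Δx = (0² − 29.0²)/(2·-9.8) = 42.9 m
Maximum height = 12 + 42.9 = 54.9 m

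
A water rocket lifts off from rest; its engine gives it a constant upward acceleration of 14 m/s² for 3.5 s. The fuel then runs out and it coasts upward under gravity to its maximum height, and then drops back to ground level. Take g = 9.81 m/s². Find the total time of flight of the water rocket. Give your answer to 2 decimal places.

15.01 s

Phase 1 (powered ascent): v₀ = 0 m/s, a = 14 m/s².
v = v₀ + at = 0 + (14)(3.5) = 49.0 m/s
Δx = v₀t + ½at² = 0·3.5 + 0.5·14·3.5² = 85.8 m

Phase 2 (coasting upward): v₀ = 49.0 m/s, a = -9.81 m/s².
v = v₀ + at → t = (0 − 49.0) / -9.81 = 4.99 s
v² = v₀² + 2aΔx → Δx = (0² − 49.0²)/(2·-9.81) = 122 m

Phase 3 (free fall): v₀ = 0 m/s, a = -9.81 m/s².
Falls 208 m from rest: t = √(2·208/9.81) = 6.51 s; v = g·t = 63.9 m/s.
Total time = 3.50 + 4.99 + 6.51 = 15.0 s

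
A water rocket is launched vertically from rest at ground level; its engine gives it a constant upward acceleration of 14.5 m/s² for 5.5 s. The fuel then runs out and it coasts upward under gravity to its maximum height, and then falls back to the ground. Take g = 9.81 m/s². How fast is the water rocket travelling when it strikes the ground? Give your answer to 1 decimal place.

Phase 1 (powered ascent): v₀ = 0 m/s, a = 14.5 m/s².
v = v₀ + at = 0 + (14.5)(5.5) = 79.8 m/s
Δx = v₀t + ½at² = 0·5.5 + 0.5·14.5·5.5² = 219 m

Phase 2 (coasting upward): v₀ = 79.8 m/s, a = -9.81 m/s².
v = v₀ + at → t = (0 − 79.8) / -9.81 = 8.13 s
v² = v₀² + 2aΔx → Δx = (0² − 79.8²)/(2·-9.81) = 324 m

Phase 3 (free fall): v₀ = 0 m/s, a = -9.81 m/s².
Falls 543 m from rest: t = √(2·543/9.81) = 10.5 s; v = g·t = 103 m/s.
Impact speed = 103 m/s

103.3 m/s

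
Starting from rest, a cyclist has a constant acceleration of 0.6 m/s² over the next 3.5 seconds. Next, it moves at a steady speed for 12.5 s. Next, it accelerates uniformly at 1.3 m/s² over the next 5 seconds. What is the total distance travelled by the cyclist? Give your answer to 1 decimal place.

Phase 1 (accelerating): v₀ = 0 m/s, a = 0.6 m/s².
v = v₀ + at = 0 + (0.6)(3.5) = 2.10 m/s
Δx = v₀t + ½at² = 0·3.5 + 0.5·0.6·3.5² = 3.68 m

Phase 2 (constant speed): v₀ = 2.10 m/s, a = 0 m/s².
v = v₀ + at = 2.10 + (0)(12.5) = 2.10 m/s
Δx = v₀t + ½at² = 2.10·12.5 + 0.5·0·12.5² = 26.2 m

Phase 3 (accelerating): v₀ = 2.10 m/s, a = 1.3 m/s².
v = v₀ + at = 2.10 + (1.3)(5) = 8.60 m/s
Δx = v₀t + ½at² = 2.10·5 + 0.5·1.3·5² = 26.8 m
Total distance = 3.68 + 26.2 + 26.8 = 56.7 m

56.7 m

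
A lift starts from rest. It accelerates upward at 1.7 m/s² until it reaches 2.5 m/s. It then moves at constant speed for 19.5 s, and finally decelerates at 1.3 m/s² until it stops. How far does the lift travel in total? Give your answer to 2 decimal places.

52.99 m

Phase 1 (accelerating): v₀ = 0 m/s, a = 1.7 m/s².
v = v₀ + at → t = (2.5 − 0) / 1.7 = 1.47 s
v² = v₀² + 2aΔx → Δx = (2.5² − 0²)/(2·1.7) = 1.84 m

Phase 2 (constant speed): v₀ = 2.50 m/s, a = 0 m/s².
v = v₀ + at = 2.50 + (0)(19.5) = 2.50 m/s
Δx = v₀t + ½at² = 2.50·19.5 + 0.5·0·19.5² = 48.8 m

Phase 3 (decelerating): v₀ = 2.50 m/s, a = -1.3 m/s².
v = v₀ + at → t = (0 − 2.50) / -1.3 = 1.92 s
v² = v₀² + 2aΔx → Δx = (0² − 2.50²)/(2·-1.3) = 2.40 m
Total distance = 1.84 + 48.8 + 2.40 = 53.0 m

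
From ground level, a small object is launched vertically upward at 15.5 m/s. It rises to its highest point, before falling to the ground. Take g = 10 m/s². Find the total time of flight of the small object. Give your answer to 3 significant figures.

3.10 s

Phase 1 (rising): v₀ = 15.5 m/s, a = -10 m/s².
v = v₀ + at → t = (0 − 15.5) / -10 = 1.55 s
v² = v₀² + 2aΔx → Δx = (0² − 15.5²)/(2·-10) = 12.0 m

Phase 2 (falling): v₀ = 0 m/s, a = -10 m/s².
Falls 12.0 m from rest: t = √(2·12.0/10) = 1.55 s; v = g·t = 15.5 m/s.
Total time = 1.55 + 1.55 = 3.10 s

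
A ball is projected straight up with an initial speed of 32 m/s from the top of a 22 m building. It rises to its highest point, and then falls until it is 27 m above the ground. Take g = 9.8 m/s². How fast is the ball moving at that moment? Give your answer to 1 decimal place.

30.4 m/s

Phase 1 (rising): v₀ = 32.0 m/s, a = -9.8 m/s².
v = v₀ + at → t = (0 − 32.0) / -9.8 = 3.27 s
v² = v₀² + 2aΔx → Δx = (0² − 32.0²)/(2·-9.8) = 52.2 m

Phase 2 (falling): v₀ = 0 m/s, a = -9.8 m/s².
Falls 47.2 m from rest: t = √(2·47.2/9.8) = 3.11 s; v = g·t = 30.4 m/s.
Final speed = 30.4 m/s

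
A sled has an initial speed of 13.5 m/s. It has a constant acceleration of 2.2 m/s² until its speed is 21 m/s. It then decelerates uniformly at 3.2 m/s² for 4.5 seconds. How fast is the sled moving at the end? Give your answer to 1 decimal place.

Phase 1 (accelerating): v₀ = 13.5 m/s, a = 2.2 m/s².
v = v₀ + at → t = (21 − 13.5) / 2.2 = 3.41 s
v² = v₀² + 2aΔx → Δx = (21² − 13.5²)/(2·2.2) = 58.8 m

Phase 2 (decelerating): v₀ = 21.0 m/s, a = -3.2 m/s².
v = v₀ + at = 21.0 + (-3.2)(4.5) = 6.60 m/s
Δx = v₀t + ½at² = 21.0·4.5 + 0.5·-3.2·4.5² = 62.1 m
Final speed = 6.60 m/s

6.6 m/s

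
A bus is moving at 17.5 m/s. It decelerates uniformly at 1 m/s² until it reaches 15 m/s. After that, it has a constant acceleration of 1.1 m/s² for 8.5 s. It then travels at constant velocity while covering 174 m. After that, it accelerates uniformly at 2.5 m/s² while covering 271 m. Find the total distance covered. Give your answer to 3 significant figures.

653 m

Phase 1 (decelerating): v₀ = 17.5 m/s, a = -1 m/s².
v = v₀ + at → t = (15 − 17.5) / -1 = 2.50 s
v² = v₀² + 2aΔx → Δx = (15² − 17.5²)/(2·-1) = 40.6 m

Phase 2 (accelerating): v₀ = 15.0 m/s, a = 1.1 m/s².
v = v₀ + at = 15.0 + (1.1)(8.5) = 24.4 m/s
Δx = v₀t + ½at² = 15.0·8.5 + 0.5·1.1·8.5² = 167 m

Phase 3 (constant speed): v₀ = 24.4 m/s, a = 0 m/s².
Constant speed: t = d/v = 174/24.4 = 7.15 s

Phase 4 (accelerating): v₀ = 24.4 m/s, a = 2.5 m/s².
v² = v₀² + 2aΔx = 24.4² + 2·2.5·271 = 1950 → v = 44.1 m/s
t = (v − v₀)/a = (44.1 − 24.4)/2.5 = 7.91 s
Total distance = 40.6 + 167 + 174 + 271 = 653 m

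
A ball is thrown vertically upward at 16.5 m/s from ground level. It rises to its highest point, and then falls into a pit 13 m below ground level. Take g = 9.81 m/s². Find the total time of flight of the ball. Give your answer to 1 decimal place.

Phase 1 (rising): v₀ = 16.5 m/s, a = -9.81 m/s².
v = v₀ + at → t = (0 − 16.5) / -9.81 = 1.68 s
v² = v₀² + 2aΔx → Δx = (0² − 16.5²)/(2·-9.81) = 13.9 m

Phase 2 (falling): v₀ = 0 m/s, a = -9.81 m/s².
Falls 26.9 m from rest: t = √(2·26.9/9.81) = 2.34 s; v = g·t = 23.0 m/s.
Total time = 1.68 + 2.34 = 4.02 s

4.0 s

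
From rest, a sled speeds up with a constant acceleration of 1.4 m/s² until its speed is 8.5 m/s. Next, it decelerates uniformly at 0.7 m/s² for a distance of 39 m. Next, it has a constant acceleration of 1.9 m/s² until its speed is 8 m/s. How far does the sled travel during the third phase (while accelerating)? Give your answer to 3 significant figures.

Phase 1 (accelerating): v₀ = 0 m/s, a = 1.4 m/s².
v = v₀ + at → t = (8.5 − 0) / 1.4 = 6.07 s
v² = v₀² + 2aΔx → Δx = (8.5² − 0²)/(2·1.4) = 25.8 m

Phase 2 (decelerating): v₀ = 8.50 m/s, a = -0.7 m/s².
v² = v₀² + 2aΔx = 8.50² + 2·-0.7·39 = 17.7 → v = 4.20 m/s
t = (v − v₀)/a = (4.20 − 8.50)/-0.7 = 6.14 s

Phase 3 (accelerating): v₀ = 4.20 m/s, a = 1.9 m/s².
v = v₀ + at → t = (8 − 4.20) / 1.9 = 2.00 s
v² = v₀² + 2aΔx → Δx = (8² − 4.20²)/(2·1.9) = 12.2 m
Distance in phase 3 = 12.2 m

12.2 m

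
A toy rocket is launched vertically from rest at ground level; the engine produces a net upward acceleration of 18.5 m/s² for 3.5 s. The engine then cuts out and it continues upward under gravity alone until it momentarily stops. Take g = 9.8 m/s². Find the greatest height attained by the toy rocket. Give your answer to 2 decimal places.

327.22 m

Phase 1 (powered ascent): v₀ = 0 m/s, a = 18.5 m/s².
v = v₀ + at = 0 + (18.5)(3.5) = 64.8 m/s
Δx = v₀t + ½at² = 0·3.5 + 0.5·18.5·3.5² = 113 m

Phase 2 (coasting upward): v₀ = 64.8 m/s, a = -9.8 m/s².
v = v₀ + at → t = (0 − 64.8) / -9.8 = 6.61 s
v² = v₀² + 2aΔx → Δx = (0² − 64.8²)/(2·-9.8) = 214 m
Maximum height = 113 + 214 = 327 m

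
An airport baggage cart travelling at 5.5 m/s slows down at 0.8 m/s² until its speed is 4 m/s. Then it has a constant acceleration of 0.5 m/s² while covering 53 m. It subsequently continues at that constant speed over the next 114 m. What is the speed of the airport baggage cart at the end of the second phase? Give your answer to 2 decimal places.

Phase 1 (decelerating): v₀ = 5.50 m/s, a = -0.8 m/s².
v = v₀ + at → t = (4 − 5.50) / -0.8 = 1.88 s
v² = v₀² + 2aΔx → Δx = (4² − 5.50²)/(2·-0.8) = 8.91 m

Phase 2 (accelerating): v₀ = 4.00 m/s, a = 0.5 m/s².
v² = v₀² + 2aΔx = 4.00² + 2·0.5·53 = 69.0 → v = 8.31 m/s
t = (v − v₀)/a = (8.31 − 4.00)/0.5 = 8.61 s
Speed at end of phase 2 = 8.31 m/s

8.31 m/s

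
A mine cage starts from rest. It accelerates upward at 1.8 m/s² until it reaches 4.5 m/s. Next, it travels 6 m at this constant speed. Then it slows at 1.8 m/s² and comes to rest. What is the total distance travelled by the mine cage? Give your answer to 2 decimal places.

Phase 1 (accelerating): v₀ = 0 m/s, a = 1.8 m/s².
v = v₀ + at → t = (4.5 − 0) / 1.8 = 2.50 s
v² = v₀² + 2aΔx → Δx = (4.5² − 0²)/(2·1.8) = 5.62 m

Phase 2 (constant speed): v₀ = 4.50 m/s, a = 0 m/s².
Constant speed: t = d/v = 6/4.50 = 1.33 s

Phase 3 (decelerating): v₀ = 4.50 m/s, a = -1.8 m/s².
v = v₀ + at → t = (0 − 4.50) / -1.8 = 2.50 s
v² = v₀² + 2aΔx → Δx = (0² − 4.50²)/(2·-1.8) = 5.62 m
Total distance = 5.62 + 6.00 + 5.62 = 17.2 m

17.25 m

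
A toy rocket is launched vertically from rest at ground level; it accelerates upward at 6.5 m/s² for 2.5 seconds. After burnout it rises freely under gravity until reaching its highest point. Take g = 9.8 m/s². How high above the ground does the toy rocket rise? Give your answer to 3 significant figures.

33.8 m

Phase 1 (powered ascent): v₀ = 0 m/s, a = 6.5 m/s².
v = v₀ + at = 0 + (6.5)(2.5) = 16.2 m/s
Δx = v₀t + ½at² = 0·2.5 + 0.5·6.5·2.5² = 20.3 m

Phase 2 (coasting upward): v₀ = 16.2 m/s, a = -9.8 m/s².
v = v₀ + at → t = (0 − 16.2) / -9.8 = 1.66 s
v² = v₀² + 2aΔx → Δx = (0² − 16.2²)/(2·-9.8) = 13.5 m
Maximum height = 20.3 + 13.5 = 33.8 m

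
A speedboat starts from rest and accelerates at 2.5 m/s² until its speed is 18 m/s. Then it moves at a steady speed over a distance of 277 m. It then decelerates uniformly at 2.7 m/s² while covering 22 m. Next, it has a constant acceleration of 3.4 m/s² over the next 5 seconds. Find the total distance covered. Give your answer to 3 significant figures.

478 m

Phase 1 (accelerating): v₀ = 0 m/s, a = 2.5 m/s².
v = v₀ + at → t = (18 − 0) / 2.5 = 7.20 s
v² = v₀² + 2aΔx → Δx = (18² − 0²)/(2·2.5) = 64.8 m

Phase 2 (constant speed): v₀ = 18.0 m/s, a = 0 m/s².
Constant speed: t = d/v = 277/18.0 = 15.4 s

Phase 3 (decelerating): v₀ = 18.0 m/s, a = -2.7 m/s².
v² = v₀² + 2aΔx = 18.0² + 2·-2.7·22 = 205 → v = 14.3 m/s
t = (v − v₀)/a = (14.3 − 18.0)/-2.7 = 1.36 s

Phase 4 (accelerating): v₀ = 14.3 m/s, a = 3.4 m/s².
v = v₀ + at = 14.3 + (3.4)(5) = 31.3 m/s
Δx = v₀t + ½at² = 14.3·5 + 0.5·3.4·5² = 114 m
Total distance = 64.8 + 277 + 22.0 + 114 = 478 m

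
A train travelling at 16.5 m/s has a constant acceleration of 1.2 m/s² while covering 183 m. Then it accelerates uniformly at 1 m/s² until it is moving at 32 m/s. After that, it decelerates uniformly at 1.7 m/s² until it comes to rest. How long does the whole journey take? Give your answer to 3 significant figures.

32.6 s

Phase 1 (accelerating): v₀ = 16.5 m/s, a = 1.2 m/s².
v² = v₀² + 2aΔx = 16.5² + 2·1.2·183 = 711 → v = 26.7 m/s
t = (v − v₀)/a = (26.7 − 16.5)/1.2 = 8.48 s

Phase 2 (accelerating): v₀ = 26.7 m/s, a = 1 m/s².
v = v₀ + at → t = (32 − 26.7) / 1 = 5.33 s
v² = v₀² + 2aΔx → Δx = (32² − 26.7²)/(2·1) = 156 m

Phase 3 (decelerating): v₀ = 32.0 m/s, a = -1.7 m/s².
v = v₀ + at → t = (0 − 32.0) / -1.7 = 18.8 s
v² = v₀² + 2aΔx → Δx = (0² − 32.0²)/(2·-1.7) = 301 m
Total time = 8.48 + 5.33 + 18.8 = 32.6 s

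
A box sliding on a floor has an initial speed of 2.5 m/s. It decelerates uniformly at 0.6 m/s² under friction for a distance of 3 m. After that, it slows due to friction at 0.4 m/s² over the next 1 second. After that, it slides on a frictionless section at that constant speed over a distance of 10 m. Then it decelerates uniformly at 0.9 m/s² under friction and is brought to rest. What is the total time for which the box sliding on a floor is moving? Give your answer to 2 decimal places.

11.96 s

Phase 1 (decelerating): v₀ = 2.50 m/s, a = -0.6 m/s².
v² = v₀² + 2aΔx = 2.50² + 2·-0.6·3 = 2.65 → v = 1.63 m/s
t = (v − v₀)/a = (1.63 − 2.50)/-0.6 = 1.45 s

Phase 2 (decelerating): v₀ = 1.63 m/s, a = -0.4 m/s².
v = v₀ + at = 1.63 + (-0.4)(1) = 1.23 m/s
Δx = v₀t + ½at² = 1.63·1 + 0.5·-0.4·1² = 1.43 m

Phase 3 (constant speed): v₀ = 1.23 m/s, a = 0 m/s².
Constant speed: t = d/v = 10/1.23 = 8.14 s

Phase 4 (decelerating): v₀ = 1.23 m/s, a = -0.9 m/s².
v = v₀ + at → t = (0 − 1.23) / -0.9 = 1.36 s
v² = v₀² + 2aΔx → Δx = (0² − 1.23²)/(2·-0.9) = 0.838 m
Total time = 1.45 + 1.00 + 8.14 + 1.36 = 12.0 s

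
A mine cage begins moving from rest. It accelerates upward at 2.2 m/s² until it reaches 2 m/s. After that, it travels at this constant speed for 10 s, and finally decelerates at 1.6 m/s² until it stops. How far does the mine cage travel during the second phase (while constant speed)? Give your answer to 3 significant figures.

Phase 1 (accelerating): v₀ = 0 m/s, a = 2.2 m/s².
v = v₀ + at → t = (2 − 0) / 2.2 = 0.909 s
v² = v₀² + 2aΔx → Δx = (2² − 0²)/(2·2.2) = 0.909 m

Phase 2 (constant speed): v₀ = 2.00 m/s, a = 0 m/s².
v = v₀ + at = 2.00 + (0)(10) = 2.00 m/s
Δx = v₀t + ½at² = 2.00·10 + 0.5·0·10² = 20.0 m
Distance in phase 2 = 20.0 m

20.0 m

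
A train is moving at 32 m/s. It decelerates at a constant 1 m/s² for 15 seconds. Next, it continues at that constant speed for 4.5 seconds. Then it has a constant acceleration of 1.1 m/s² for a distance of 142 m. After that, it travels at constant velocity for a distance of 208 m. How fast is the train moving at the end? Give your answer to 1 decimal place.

Phase 1 (decelerating): v₀ = 32.0 m/s, a = -1 m/s².
v = v₀ + at = 32.0 + (-1)(15) = 17.0 m/s
Δx = v₀t + ½at² = 32.0·15 + 0.5·-1·15² = 368 m

Phase 2 (constant speed): v₀ = 17.0 m/s, a = 0 m/s².
v = v₀ + at = 17.0 + (0)(4.5) = 17.0 m/s
Δx = v₀t + ½at² = 17.0·4.5 + 0.5·0·4.5² = 76.5 m

Phase 3 (accelerating): v₀ = 17.0 m/s, a = 1.1 m/s².
v² = v₀² + 2aΔx = 17.0² + 2·1.1·142 = 601 → v = 24.5 m/s
t = (v − v₀)/a = (24.5 − 17.0)/1.1 = 6.84 s

Phase 4 (constant speed): v₀ = 24.5 m/s, a = 0 m/s².
Constant speed: t = d/v = 208/24.5 = 8.48 s
Final speed = 24.5 m/s

24.5 m/s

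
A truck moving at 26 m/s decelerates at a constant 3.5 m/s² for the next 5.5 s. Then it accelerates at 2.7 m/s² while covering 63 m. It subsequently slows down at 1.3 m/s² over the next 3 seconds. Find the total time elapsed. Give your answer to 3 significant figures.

13.3 s

Phase 1 (decelerating): v₀ = 26.0 m/s, a = -3.5 m/s².
v = v₀ + at = 26.0 + (-3.5)(5.5) = 6.75 m/s
Δx = v₀t + ½at² = 26.0·5.5 + 0.5·-3.5·5.5² = 90.1 m

Phase 2 (accelerating): v₀ = 6.75 m/s, a = 2.7 m/s².
v² = v₀² + 2aΔx = 6.75² + 2·2.7·63 = 386 → v = 19.6 m/s
t = (v − v₀)/a = (19.6 − 6.75)/2.7 = 4.77 s

Phase 3 (decelerating): v₀ = 19.6 m/s, a = -1.3 m/s².
v = v₀ + at = 19.6 + (-1.3)(3) = 15.7 m/s
Δx = v₀t + ½at² = 19.6·3 + 0.5·-1.3·3² = 53.1 m
Total time = 5.50 + 4.77 + 3.00 = 13.3 s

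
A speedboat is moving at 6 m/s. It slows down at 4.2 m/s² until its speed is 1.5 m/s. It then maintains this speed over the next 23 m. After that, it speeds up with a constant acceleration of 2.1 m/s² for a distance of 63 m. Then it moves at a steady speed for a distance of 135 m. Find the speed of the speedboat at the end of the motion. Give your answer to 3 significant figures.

Phase 1 (decelerating): v₀ = 6.00 m/s, a = -4.2 m/s².
v = v₀ + at → t = (1.5 − 6.00) / -4.2 = 1.07 s
v² = v₀² + 2aΔx → Δx = (1.5² − 6.00²)/(2·-4.2) = 4.02 m

Phase 2 (constant speed): v₀ = 1.50 m/s, a = 0 m/s².
Constant speed: t = d/v = 23/1.50 = 15.3 s

Phase 3 (accelerating): v₀ = 1.50 m/s, a = 2.1 m/s².
v² = v₀² + 2aΔx = 1.50² + 2·2.1·63 = 267 → v = 16.3 m/s
t = (v − v₀)/a = (16.3 − 1.50)/2.1 = 7.06 s

Phase 4 (constant speed): v₀ = 16.3 m/s, a = 0 m/s².
Constant speed: t = d/v = 135/16.3 = 8.26 s
Final speed = 16.3 m/s

16.3 m/s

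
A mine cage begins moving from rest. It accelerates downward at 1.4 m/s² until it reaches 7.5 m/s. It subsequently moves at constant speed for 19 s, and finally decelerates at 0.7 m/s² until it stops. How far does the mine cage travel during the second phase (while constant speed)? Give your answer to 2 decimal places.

142.50 m

Phase 1 (accelerating): v₀ = 0 m/s, a = 1.4 m/s².
v = v₀ + at → t = (7.5 − 0) / 1.4 = 5.36 s
v² = v₀² + 2aΔx → Δx = (7.5² − 0²)/(2·1.4) = 20.1 m

Phase 2 (constant speed): v₀ = 7.50 m/s, a = 0 m/s².
v = v₀ + at = 7.50 + (0)(19) = 7.50 m/s
Δx = v₀t + ½at² = 7.50·19 + 0.5·0·19² = 142 m
Distance in phase 2 = 142 m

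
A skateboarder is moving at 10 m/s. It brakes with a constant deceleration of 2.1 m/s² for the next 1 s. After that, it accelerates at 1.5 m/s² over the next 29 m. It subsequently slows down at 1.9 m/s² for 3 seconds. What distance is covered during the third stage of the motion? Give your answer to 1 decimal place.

Phase 1 (decelerating): v₀ = 10.0 m/s, a = -2.1 m/s².
v = v₀ + at = 10.0 + (-2.1)(1) = 7.90 m/s
Δx = v₀t + ½at² = 10.0·1 + 0.5·-2.1·1² = 8.95 m

Phase 2 (accelerating): v₀ = 7.90 m/s, a = 1.5 m/s².
v² = v₀² + 2aΔx = 7.90² + 2·1.5·29 = 149 → v = 12.2 m/s
t = (v − v₀)/a = (12.2 − 7.90)/1.5 = 2.88 s

Phase 3 (decelerating): v₀ = 12.2 m/s, a = -1.9 m/s².
v = v₀ + at = 12.2 + (-1.9)(3) = 6.52 m/s
Δx = v₀t + ½at² = 12.2·3 + 0.5·-1.9·3² = 28.1 m
Distance in phase 3 = 28.1 m

28.1 m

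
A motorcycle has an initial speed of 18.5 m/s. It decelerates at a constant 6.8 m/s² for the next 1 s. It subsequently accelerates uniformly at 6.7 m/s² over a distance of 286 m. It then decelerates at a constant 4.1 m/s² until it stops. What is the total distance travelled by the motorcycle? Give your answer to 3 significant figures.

785 m

Phase 1 (decelerating): v₀ = 18.5 m/s, a = -6.8 m/s².
v = v₀ + at = 18.5 + (-6.8)(1) = 11.7 m/s
Δx = v₀t + ½at² = 18.5·1 + 0.5·-6.8·1² = 15.1 m

Phase 2 (accelerating): v₀ = 11.7 m/s, a = 6.7 m/s².
v² = v₀² + 2aΔx = 11.7² + 2·6.7·286 = 3970 → v = 63.0 m/s
t = (v − v₀)/a = (63.0 − 11.7)/6.7 = 7.66 s

Phase 3 (decelerating): v₀ = 63.0 m/s, a = -4.1 m/s².
v = v₀ + at → t = (0 − 63.0) / -4.1 = 15.4 s
v² = v₀² + 2aΔx → Δx = (0² − 63.0²)/(2·-4.1) = 484 m
Total distance = 15.1 + 286 + 484 = 785 m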